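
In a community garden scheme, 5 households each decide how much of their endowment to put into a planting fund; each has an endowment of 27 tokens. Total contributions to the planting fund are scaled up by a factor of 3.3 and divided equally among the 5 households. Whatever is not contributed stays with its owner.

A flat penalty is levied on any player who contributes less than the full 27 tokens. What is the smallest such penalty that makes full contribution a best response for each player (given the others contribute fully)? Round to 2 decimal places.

9.18 tokens

Given the others contribute fully, the best deviation is to contribute 0 (any partial contribution still incurs the fine and gives up units whose private return 0.6600 is below 1).
Deviating from 27 to 0 saves 27 tokens but forfeits the deviator's share of the drop in the planting fund: 3.3/5 × 27 = 17.82.
So the deviation gain is 27 − 17.82 = 9.18, and the fine must be at least 9.18 tokens to wipe it out.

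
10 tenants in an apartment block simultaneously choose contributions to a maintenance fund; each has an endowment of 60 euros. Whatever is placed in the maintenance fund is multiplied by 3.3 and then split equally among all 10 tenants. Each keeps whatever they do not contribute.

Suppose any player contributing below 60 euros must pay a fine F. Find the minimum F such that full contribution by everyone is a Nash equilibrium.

Given the others contribute fully, the best deviation is to contribute 0 (any partial contribution still incurs the fine and gives up units whose private return 0.3300 is below 1).
Deviating from 60 to 0 saves 60 euros but forfeits the deviator's share of the drop in the maintenance fund: 3.3/10 × 60 = 19.80.
So the deviation gain is 60 − 19.80 = 40.20, and the fine must be at least 40.20 euros to wipe it out.

40.20 euros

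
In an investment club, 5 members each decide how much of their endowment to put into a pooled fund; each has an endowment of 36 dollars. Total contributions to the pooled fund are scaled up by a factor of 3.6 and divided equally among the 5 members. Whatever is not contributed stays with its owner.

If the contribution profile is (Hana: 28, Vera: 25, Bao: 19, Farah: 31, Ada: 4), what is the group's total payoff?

Total contributed: 28 + 25 + 19 + 31 + 4 = 107; total kept: 5 × 36 − 107 = 73.
The pooled fund pays out 3.6 × 107 = 385.20 in aggregate.
Group total = 73 + 385.20 = 458.20.

458.20 dollars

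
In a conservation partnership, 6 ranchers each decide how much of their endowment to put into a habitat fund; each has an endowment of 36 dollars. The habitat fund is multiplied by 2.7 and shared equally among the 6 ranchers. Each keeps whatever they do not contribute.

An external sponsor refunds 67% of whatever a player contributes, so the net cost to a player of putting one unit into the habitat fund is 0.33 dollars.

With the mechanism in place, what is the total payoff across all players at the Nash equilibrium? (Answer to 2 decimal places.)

727.92 dollars

With the mechanism, a contributed unit returns (2.7/6) / 0.33 = 1.3636 per unit of net cost to the contributor — now above 1 — so contributing fully is weakly dominant for every player.
At the Nash equilibrium everyone contributes 36. Group total payoff = 6 × (36 × 0.67 + 2.7 × 36) = 727.92.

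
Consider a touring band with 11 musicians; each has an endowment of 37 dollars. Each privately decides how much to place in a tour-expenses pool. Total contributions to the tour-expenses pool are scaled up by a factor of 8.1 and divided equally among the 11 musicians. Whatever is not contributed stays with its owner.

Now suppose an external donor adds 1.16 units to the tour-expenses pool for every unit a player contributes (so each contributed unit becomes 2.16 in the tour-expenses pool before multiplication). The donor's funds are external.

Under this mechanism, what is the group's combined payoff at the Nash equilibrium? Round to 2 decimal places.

7120.87 dollars

Under the mechanism each unit contributed yields 8.1 × 2.16 / 11 = 1.5905 back to its contributor per unit of net cost, which exceeds 1, making full contribution the dominant choice for everyone.
So the Nash equilibrium is full contribution by all 11; the group earns 8.1 × 2.16 × 407 = 7120.87.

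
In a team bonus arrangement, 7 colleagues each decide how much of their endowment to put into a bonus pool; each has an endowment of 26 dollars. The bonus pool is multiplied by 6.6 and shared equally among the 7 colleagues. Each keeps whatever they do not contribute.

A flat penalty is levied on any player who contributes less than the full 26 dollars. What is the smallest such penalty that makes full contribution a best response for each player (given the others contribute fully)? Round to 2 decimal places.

1.49 dollars

Given the others contribute fully, the best deviation is to contribute 0 (any partial contribution still incurs the fine and gives up units whose private return 0.9429 is below 1).
Deviating from 26 to 0 saves 26 dollars but forfeits the deviator's share of the drop in the bonus pool: 6.6/7 × 26 = 24.51.
So the deviation gain is 26 − 24.51 = 1.49, and the fine must be at least 1.49 dollars to wipe it out.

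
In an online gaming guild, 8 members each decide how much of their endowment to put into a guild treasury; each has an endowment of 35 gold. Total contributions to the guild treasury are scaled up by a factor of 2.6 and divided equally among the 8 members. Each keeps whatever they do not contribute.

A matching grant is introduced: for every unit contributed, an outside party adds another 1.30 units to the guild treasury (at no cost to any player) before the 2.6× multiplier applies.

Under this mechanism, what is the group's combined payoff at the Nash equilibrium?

With the mechanism, a contributed unit returns 2.6 × 2.30 / 8 = 0.7475 per unit of net cost — still below 1 — so contributing 0 remains dominant for every player.
Everyone keeps their endowment and the group total is 8 × 35 = 280.

280.00 gold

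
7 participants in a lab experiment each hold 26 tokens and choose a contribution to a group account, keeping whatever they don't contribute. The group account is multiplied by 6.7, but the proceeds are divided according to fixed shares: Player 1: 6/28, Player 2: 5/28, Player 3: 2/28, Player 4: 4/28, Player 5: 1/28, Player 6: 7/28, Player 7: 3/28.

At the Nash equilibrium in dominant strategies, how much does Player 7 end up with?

81.99 tokens

For player j, contributing a unit is worthwhile iff 6.7 × (j's share) ≥ 1, i.e. iff j's share is at least 0.1493.
Player 1, Player 2 and Player 6 are above the threshold, contributing 26 each; the remaining 4 contribute 0. Total contributed: 78.
Player 7 keeps 26 and receives 6.7 × 78 × 3/28 = 55.99 from the group account, for a payoff of 81.99.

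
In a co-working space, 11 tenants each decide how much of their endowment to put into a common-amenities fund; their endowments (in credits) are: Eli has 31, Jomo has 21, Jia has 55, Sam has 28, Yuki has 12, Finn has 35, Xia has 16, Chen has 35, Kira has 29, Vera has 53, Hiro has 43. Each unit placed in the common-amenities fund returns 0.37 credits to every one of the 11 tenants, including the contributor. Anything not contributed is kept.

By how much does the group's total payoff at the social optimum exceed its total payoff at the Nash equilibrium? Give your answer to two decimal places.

The private return per contributed unit is 0.37 < 1 for everyone, so the Nash equilibrium is zero contribution and the group total is Σ E_j = 31 + 21 + 55 + 28 + 12 + 35 + 16 + 35 + 29 + 53 + 43 = 358.
Each contributed unit returns 4.070 to the group, so the social optimum is full contribution by everyone: group total = 4.070 × 358 = 1457.06.
Efficiency loss = (4.070 − 1) × 358 = 1099.06.

1099.06 credits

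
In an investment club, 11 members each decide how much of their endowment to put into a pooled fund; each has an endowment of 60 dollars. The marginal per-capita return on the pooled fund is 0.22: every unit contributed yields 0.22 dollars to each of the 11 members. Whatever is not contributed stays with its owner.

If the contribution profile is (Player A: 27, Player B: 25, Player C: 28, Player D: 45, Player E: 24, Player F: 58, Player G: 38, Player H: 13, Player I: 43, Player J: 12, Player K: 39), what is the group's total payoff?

Total contributed: 27 + 25 + 28 + 45 + 24 + 58 + 38 + 13 + 43 + 12 + 39 = 352; total kept: 11 × 60 − 352 = 308.
The pooled fund pays out 0.22 × 11 × 352 = 851.84 in aggregate.
Group total = 308 + 851.84 = 1159.84.

1159.84 dollars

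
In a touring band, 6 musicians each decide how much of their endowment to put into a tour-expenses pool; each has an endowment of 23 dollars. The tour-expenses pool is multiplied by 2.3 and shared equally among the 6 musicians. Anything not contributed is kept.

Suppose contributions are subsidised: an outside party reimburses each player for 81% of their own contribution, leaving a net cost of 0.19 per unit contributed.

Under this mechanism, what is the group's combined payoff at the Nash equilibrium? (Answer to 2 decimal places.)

429.18 dollars

The effective private return per unit is now (2.3/6) / 0.19 = 2.0175 > 1, so every player's dominant strategy flips to full contribution.
So the Nash equilibrium is full contribution by all 6; the group earns 6 × (23 × 0.81 + 2.3 × 23) = 429.18.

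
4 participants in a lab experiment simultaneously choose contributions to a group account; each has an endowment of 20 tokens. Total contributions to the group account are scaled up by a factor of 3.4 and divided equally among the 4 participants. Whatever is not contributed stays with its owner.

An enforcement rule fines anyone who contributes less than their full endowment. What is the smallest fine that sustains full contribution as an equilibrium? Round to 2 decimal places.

3.00 tokens

Given the others contribute fully, the best deviation is to contribute 0 (any partial contribution still incurs the fine and gives up units whose private return 0.8500 is below 1).
Deviating from 20 to 0 saves 20 tokens but forfeits the deviator's share of the drop in the group account: 3.4/4 × 20 = 17.00.
So the deviation gain is 20 − 17.00 = 3.00, and the fine must be at least 3.00 tokens to wipe it out.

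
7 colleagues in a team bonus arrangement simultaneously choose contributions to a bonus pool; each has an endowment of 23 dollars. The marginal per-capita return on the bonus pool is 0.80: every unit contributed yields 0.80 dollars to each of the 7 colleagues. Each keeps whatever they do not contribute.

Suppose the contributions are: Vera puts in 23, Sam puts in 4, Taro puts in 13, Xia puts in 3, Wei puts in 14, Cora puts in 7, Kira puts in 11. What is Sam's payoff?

79.00 dollars

Total contributed: 23 + 4 + 13 + 3 + 14 + 7 + 11 = 75.
Each receives 0.80 × 75 = 60.00 from the bonus pool.
Sam keeps 23 − 4 = 19, so Sam's payoff is 19 + 60.00 = 79.00.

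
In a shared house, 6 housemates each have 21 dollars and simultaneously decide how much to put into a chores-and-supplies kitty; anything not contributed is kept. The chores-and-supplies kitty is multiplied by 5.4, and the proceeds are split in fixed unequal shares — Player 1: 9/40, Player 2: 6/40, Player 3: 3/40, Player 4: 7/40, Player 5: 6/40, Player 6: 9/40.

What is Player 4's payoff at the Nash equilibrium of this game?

60.69 dollars

A player with share s gets back 5.4·s per unit contributed, so full contribution is dominant for anyone with s > 1/5.4 = 0.1852 and zero contribution is dominant for anyone below.
The shares above 0.1852 belong to Player 1 and Player 6, contributing 21 each; the remaining 4 contribute 0. Total contributed: 42.
Player 4 keeps 21 and receives 5.4 × 42 × 7/40 = 39.69 from the chores-and-supplies kitty, for a payoff of 60.69.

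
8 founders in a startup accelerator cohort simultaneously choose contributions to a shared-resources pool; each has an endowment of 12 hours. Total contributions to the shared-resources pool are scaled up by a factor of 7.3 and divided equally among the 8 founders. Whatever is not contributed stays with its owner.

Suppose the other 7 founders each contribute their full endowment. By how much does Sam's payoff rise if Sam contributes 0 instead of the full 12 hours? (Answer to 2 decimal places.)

1.05 hours

Switching from a contribution of 12 to 0 lets Sam keep an extra 12 hours, but lowers the shared-resources pool by 12, which costs Sam their own share of that drop: 7.3/8 × 12 = 10.95.
Net gain = 12 − 10.95 = 1.05. The private return per contributed unit (0.9125) is below 1, so free-riding is indeed the best response regardless of what the others do.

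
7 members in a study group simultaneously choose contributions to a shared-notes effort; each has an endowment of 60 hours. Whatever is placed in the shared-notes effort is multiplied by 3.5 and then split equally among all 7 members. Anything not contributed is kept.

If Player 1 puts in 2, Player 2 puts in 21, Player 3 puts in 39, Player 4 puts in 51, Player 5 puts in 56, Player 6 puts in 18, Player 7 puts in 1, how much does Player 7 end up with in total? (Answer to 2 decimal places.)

153.00 hours

Total contributed: 2 + 21 + 39 + 51 + 56 + 18 + 1 = 188.
Each receives 3.5 × 188 / 7 = 94.00 from the shared-notes effort.
Player 7 keeps 60 − 1 = 59, so Player 7's payoff is 59 + 94.00 = 153.00.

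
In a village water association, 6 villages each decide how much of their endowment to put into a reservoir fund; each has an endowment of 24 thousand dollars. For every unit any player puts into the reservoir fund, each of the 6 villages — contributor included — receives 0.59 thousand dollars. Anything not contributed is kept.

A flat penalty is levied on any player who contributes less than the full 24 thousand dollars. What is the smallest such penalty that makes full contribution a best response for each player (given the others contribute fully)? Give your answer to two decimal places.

Given the others contribute fully, the best deviation is to contribute 0 (any partial contribution still incurs the fine and gives up units whose private return 0.59 is below 1).
Deviating from 24 to 0 saves 24 thousand dollars but forfeits the deviator's share of the drop in the reservoir fund: 0.59 × 24 = 14.16.
So the deviation gain is 24 − 14.16 = 9.84, and the fine must be at least 9.84 thousand dollars to wipe it out.

9.84 thousand dollars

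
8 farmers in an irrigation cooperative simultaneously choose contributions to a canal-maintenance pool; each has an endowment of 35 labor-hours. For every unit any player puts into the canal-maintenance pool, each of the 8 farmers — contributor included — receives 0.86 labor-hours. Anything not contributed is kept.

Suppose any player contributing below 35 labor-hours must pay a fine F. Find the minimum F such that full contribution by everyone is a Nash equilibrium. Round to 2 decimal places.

Given the others contribute fully, the best deviation is to contribute 0 (any partial contribution still incurs the fine and gives up units whose private return 0.86 is below 1).
Deviating from 35 to 0 saves 35 labor-hours but forfeits the deviator's share of the drop in the canal-maintenance pool: 0.86 × 35 = 30.10.
So the deviation gain is 35 − 30.10 = 4.90, and the fine must be at least 4.90 labor-hours to wipe it out.

4.90 labor-hours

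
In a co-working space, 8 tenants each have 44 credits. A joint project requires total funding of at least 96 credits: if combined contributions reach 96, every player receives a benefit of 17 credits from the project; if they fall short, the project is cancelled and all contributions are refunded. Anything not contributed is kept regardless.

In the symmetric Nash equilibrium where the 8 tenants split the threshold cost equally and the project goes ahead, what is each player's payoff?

49 credits

Equal share of the threshold: 96/8 = 12.
At this profile no one gains by cutting their contribution: any cut drops the total below 96, the project is cancelled, contributions are refunded, and the deviator ends with 44, which is less than 44 − 12 + 17 = 49. Contributing more than 12 just wastes the excess. So contributing exactly 12 is a best response.
Each player's payoff: 44 − 12 + 17 = 49.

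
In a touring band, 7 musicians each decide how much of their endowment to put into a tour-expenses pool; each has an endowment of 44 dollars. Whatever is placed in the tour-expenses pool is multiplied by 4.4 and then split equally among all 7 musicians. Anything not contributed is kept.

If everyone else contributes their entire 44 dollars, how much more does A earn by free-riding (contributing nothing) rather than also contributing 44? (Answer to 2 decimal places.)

16.34 dollars

Switching from a contribution of 44 to 0 lets A keep an extra 44 dollars, but lowers the tour-expenses pool by 44, which costs A their own share of that drop: 4.4/7 × 44 = 27.66.
Net gain = 44 − 27.66 = 16.34. The private return per contributed unit (0.6286) is below 1, so free-riding is indeed the best response regardless of what the others do.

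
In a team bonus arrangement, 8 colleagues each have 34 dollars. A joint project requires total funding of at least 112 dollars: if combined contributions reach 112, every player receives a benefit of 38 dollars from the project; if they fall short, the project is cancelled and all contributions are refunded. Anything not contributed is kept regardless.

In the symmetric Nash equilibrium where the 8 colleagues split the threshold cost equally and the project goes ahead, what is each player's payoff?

Equal share of the threshold: 112/8 = 14.
At this profile no one gains by cutting their contribution: any cut drops the total below 112, the project is cancelled, contributions are refunded, and the deviator ends with 34, which is less than 34 − 14 + 38 = 58. Contributing more than 14 just wastes the excess. So contributing exactly 14 is a best response.
Each player's payoff: 34 − 14 + 38 = 58.

58 dollars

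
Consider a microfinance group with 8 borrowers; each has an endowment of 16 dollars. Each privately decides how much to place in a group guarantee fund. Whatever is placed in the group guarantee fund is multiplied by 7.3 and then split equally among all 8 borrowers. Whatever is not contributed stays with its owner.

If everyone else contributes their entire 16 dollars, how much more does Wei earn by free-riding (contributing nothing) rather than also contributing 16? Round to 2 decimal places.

1.40 dollars

Switching from a contribution of 16 to 0 lets Wei keep an extra 16 dollars, but lowers the group guarantee fund by 16, which costs Wei their own share of that drop: 7.3/8 × 16 = 14.60.
Net gain = 16 − 14.60 = 1.40. The private return per contributed unit (0.9125) is below 1, so free-riding is indeed the best response regardless of what the others do.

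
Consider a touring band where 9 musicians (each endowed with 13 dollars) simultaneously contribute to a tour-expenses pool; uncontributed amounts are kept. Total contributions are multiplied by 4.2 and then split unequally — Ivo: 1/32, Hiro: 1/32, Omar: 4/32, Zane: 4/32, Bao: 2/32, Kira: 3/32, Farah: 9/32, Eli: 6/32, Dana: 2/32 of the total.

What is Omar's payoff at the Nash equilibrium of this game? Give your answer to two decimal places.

For player j, contributing a unit is worthwhile iff 4.2 × (j's share) ≥ 1, i.e. iff j's share is at least 0.2381.
Farah alone (share 9/32) is above the threshold, contributing 13; the remaining 8 contribute 0. Total contributed: 13.
Omar keeps 13 and receives 4.2 × 13 × 4/32 = 6.83 from the tour-expenses pool, for a payoff of 19.83.

19.83 dollars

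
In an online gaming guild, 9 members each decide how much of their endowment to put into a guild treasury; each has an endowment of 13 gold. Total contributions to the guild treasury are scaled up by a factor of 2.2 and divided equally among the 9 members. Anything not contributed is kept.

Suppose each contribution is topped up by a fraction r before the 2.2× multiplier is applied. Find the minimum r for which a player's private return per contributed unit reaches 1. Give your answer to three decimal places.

3.091

With matching at rate r, one contributed unit becomes (1 + r) in the guild treasury and returns 2.2 × (1 + r) / 9 to the contributor.
Setting this equal to 1: 1 + r = 9/2.2 = 4.0909.
So the minimum matching rate is r = 4.0909 − 1 = 3.091.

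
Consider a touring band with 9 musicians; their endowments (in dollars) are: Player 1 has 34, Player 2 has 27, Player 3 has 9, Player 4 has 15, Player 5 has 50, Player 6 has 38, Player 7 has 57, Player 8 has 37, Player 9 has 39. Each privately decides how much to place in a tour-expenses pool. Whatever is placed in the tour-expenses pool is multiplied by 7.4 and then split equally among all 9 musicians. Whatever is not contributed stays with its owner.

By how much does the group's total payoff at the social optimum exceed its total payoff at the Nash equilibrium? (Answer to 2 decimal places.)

The private return per contributed unit is 7.4/9 = 0.8222 < 1 for every player regardless of endowment, so the Nash equilibrium is zero contribution and the group total is Σ E_j = 34 + 27 + 9 + 15 + 50 + 38 + 57 + 37 + 39 = 306.
Each contributed unit returns 7.400 to the group, so the social optimum is full contribution by everyone: group total = 7.400 × 306 = 2264.40.
Efficiency loss = (7.400 − 1) × 306 = 1958.40.

1958.40 dollars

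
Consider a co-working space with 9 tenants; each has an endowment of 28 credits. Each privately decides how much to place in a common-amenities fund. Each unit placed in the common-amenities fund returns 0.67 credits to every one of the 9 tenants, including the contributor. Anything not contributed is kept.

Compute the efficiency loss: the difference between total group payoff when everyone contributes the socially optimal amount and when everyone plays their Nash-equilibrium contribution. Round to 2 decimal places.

1267.56 credits

The private return per contributed unit is 0.67 < 1, so contributing 0 is dominant for every player. At the Nash equilibrium everyone keeps their 28, and the group total is 9 × 28 = 252.
Each contributed unit returns 6.030 to the group as a whole (0.67 to each of 9 players), which exceeds 1, so the social optimum is full contribution: group total = 6.030 × 252 = 1519.56.
Efficiency loss = 1519.56 − 252 = 1267.56.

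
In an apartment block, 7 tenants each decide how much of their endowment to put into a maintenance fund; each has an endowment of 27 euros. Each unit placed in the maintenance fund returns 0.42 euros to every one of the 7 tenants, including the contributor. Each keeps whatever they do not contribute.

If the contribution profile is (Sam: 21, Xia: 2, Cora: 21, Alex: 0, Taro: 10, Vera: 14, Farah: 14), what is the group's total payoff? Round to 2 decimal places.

348.08 euros

Total contributed: 21 + 2 + 21 + 0 + 10 + 14 + 14 = 82; total kept: 7 × 27 − 82 = 107.
The maintenance fund pays out 0.42 × 7 × 82 = 241.08 in aggregate.
Group total = 107 + 241.08 = 348.08.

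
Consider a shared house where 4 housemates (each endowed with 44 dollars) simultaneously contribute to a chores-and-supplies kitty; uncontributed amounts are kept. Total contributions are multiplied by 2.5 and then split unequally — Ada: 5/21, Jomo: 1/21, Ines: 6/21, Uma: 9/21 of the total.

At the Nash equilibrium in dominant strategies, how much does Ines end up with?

75.43 dollars

Player j's private return per contributed unit is 2.5 × (j's share). Contributing is weakly dominant for j when that share is at least 1/2.5 = 0.4000, and contributing 0 is dominant otherwise.
The only share above 0.4000 is Uma's 9/21, contributing 44; the remaining 3 contribute 0. Total contributed: 44.
Ines keeps 44 and receives 2.5 × 44 × 6/21 = 31.43 from the chores-and-supplies kitty, for a payoff of 75.43.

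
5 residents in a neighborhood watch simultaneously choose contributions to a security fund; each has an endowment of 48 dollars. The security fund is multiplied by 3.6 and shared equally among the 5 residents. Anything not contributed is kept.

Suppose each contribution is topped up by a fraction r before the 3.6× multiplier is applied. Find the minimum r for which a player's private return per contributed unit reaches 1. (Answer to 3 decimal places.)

0.389

With matching at rate r, one contributed unit becomes (1 + r) in the security fund and returns 3.6 × (1 + r) / 5 to the contributor.
Setting this equal to 1: 1 + r = 5/3.6 = 1.3889.
So the minimum matching rate is r = 1.3889 − 1 = 0.389.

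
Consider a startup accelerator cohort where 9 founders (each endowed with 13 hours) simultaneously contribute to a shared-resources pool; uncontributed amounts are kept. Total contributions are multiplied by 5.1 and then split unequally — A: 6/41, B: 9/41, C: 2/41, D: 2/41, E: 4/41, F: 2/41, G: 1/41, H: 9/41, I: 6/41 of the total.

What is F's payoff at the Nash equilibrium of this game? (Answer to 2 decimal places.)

Each unit j contributes comes back to j as 5.1 × (j's share), so j prefers to contribute only if that share exceeds 1/5.1 = 0.1961; otherwise keeping the unit dominates.
The shares above 0.1961 belong to B and H, contributing 13 each; the remaining 7 contribute 0. Total contributed: 26.
F keeps 13 and receives 5.1 × 26 × 2/41 = 6.47 from the shared-resources pool, for a payoff of 19.47.

19.47 hours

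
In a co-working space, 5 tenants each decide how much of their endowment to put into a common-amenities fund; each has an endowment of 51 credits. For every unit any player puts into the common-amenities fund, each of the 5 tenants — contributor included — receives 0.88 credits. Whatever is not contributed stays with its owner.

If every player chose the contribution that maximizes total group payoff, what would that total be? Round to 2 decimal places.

Each contributed unit returns 4.400 to the group as a whole (0.88 to each of 5 players), which exceeds 1, so the social optimum is full contribution: group total = 4.400 × 255 = 1122.00.

1122.00 credits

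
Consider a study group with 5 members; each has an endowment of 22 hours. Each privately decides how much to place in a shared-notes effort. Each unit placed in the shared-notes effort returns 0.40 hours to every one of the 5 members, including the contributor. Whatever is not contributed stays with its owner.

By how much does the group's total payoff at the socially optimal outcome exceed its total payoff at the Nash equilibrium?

110.00 hours

The private return per contributed unit is 0.40 < 1, so contributing 0 is dominant for every player. At the Nash equilibrium everyone keeps their 22, and the group total is 5 × 22 = 110.
Each contributed unit returns 2.000 to the group as a whole (0.40 to each of 5 players), which exceeds 1, so the social optimum is full contribution: group total = 2.000 × 110 = 220.00.
Efficiency loss = 220.00 − 110 = 110.00.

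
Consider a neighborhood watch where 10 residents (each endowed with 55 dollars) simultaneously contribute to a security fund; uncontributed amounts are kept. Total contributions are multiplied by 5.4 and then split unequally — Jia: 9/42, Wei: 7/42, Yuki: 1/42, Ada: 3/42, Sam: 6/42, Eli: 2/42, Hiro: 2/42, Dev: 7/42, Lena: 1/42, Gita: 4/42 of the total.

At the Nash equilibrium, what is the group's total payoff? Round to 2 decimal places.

792.00 dollars

For player j, contributing a unit is worthwhile iff 5.4 × (j's share) ≥ 1, i.e. iff j's share is at least 0.1852.
The only share above 0.1852 is Jia's 9/42, contributing 55; the remaining 9 contribute 0. Total contributed: 55.
The security fund pays out 5.4 × 55 = 297.00 in total (split across the unequal shares, but the aggregate is all that matters for the group sum).
The 9 free-riders keep 55 each, adding 495. Group total = 495 + 297.00 = 792.00.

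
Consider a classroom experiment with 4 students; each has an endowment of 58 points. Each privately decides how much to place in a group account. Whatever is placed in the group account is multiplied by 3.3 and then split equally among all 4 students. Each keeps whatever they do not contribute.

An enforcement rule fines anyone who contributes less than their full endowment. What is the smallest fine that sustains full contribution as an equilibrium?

10.15 points

Given the others contribute fully, the best deviation is to contribute 0 (any partial contribution still incurs the fine and gives up units whose private return 0.8250 is below 1).
Deviating from 58 to 0 saves 58 points but forfeits the deviator's share of the drop in the group account: 3.3/4 × 58 = 47.85.
So the deviation gain is 58 − 47.85 = 10.15, and the fine must be at least 10.15 points to wipe it out.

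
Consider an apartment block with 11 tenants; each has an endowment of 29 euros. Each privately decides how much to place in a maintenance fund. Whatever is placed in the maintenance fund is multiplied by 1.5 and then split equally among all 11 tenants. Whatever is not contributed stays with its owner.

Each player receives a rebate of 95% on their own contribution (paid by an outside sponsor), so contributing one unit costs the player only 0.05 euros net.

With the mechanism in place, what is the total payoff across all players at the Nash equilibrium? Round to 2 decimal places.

With the mechanism, a contributed unit returns (1.5/11) / 0.05 = 2.7273 per unit of net cost to the contributor — now above 1 — so contributing fully is weakly dominant for every player.
At the Nash equilibrium everyone contributes 29. Group total payoff = 11 × (29 × 0.95 + 1.5 × 29) = 781.55.

781.55 euros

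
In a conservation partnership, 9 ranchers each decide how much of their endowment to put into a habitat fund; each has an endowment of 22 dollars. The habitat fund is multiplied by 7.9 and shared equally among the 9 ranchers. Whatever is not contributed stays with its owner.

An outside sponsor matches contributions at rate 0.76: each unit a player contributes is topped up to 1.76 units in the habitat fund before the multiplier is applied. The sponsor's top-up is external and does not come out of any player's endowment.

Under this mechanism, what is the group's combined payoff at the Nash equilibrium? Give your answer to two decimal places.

2752.99 dollars

Under the mechanism each unit contributed yields 7.9 × 1.76 / 9 = 1.5449 back to its contributor per unit of net cost, which exceeds 1, making full contribution the dominant choice for everyone.
At the Nash equilibrium everyone contributes 22. Group total payoff = 7.9 × 1.76 × 198 = 2752.99.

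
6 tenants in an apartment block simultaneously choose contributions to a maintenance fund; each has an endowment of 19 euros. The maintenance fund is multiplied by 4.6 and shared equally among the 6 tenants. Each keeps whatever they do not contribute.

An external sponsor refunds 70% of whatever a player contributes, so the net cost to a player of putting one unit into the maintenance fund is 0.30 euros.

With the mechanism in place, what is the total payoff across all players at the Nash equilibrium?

With the mechanism, a contributed unit returns (4.6/6) / 0.30 = 2.5556 per unit of net cost to the contributor — now above 1 — so contributing fully is weakly dominant for every player.
At the Nash equilibrium everyone contributes 19. Group total payoff = 6 × (19 × 0.70 + 4.6 × 19) = 604.20.

604.20 euros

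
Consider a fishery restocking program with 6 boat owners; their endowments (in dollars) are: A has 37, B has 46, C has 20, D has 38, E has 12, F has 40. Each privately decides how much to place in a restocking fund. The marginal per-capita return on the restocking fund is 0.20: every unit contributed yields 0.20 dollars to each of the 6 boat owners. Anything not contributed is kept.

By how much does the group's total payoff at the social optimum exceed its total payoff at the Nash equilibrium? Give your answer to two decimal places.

The private return per contributed unit is 0.20 < 1 for everyone, so the Nash equilibrium is zero contribution and the group total is Σ E_j = 37 + 46 + 20 + 38 + 12 + 40 = 193.
Each contributed unit returns 1.200 to the group, so the social optimum is full contribution by everyone: group total = 1.200 × 193 = 231.60.
Efficiency loss = (1.200 − 1) × 193 = 38.60.

38.60 dollars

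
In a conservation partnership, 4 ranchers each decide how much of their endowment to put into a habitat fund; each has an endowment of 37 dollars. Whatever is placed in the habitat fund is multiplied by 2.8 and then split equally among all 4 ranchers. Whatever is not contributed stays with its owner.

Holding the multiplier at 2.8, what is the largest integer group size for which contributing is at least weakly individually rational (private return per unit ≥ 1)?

Private return per unit is 2.8/(group size), which is ≥ 1 whenever the group size is ≤ 2.8.
The largest such integer is 2.

2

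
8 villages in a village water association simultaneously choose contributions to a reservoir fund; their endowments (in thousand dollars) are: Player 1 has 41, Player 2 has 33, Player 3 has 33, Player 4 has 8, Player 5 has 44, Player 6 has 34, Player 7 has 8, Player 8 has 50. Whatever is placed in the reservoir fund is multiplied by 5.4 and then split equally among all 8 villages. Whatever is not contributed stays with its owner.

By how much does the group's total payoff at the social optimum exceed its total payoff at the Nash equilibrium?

1104.40 thousand dollars

The private return per contributed unit is 5.4/8 = 0.6750 < 1 for every player regardless of endowment, so the Nash equilibrium is zero contribution and the group total is Σ E_j = 41 + 33 + 33 + 8 + 44 + 34 + 8 + 50 = 251.
Each contributed unit returns 5.400 to the group, so the social optimum is full contribution by everyone: group total = 5.400 × 251 = 1355.40.
Efficiency loss = (5.400 − 1) × 251 = 1104.40.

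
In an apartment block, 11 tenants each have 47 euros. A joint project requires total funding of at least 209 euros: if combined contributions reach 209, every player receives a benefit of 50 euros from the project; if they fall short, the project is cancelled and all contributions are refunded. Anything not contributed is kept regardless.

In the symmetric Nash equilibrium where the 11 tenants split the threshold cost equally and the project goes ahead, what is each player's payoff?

Equal share of the threshold: 209/11 = 19.
At this profile no one gains by cutting their contribution: any cut drops the total below 209, the project is cancelled, contributions are refunded, and the deviator ends with 47, which is less than 47 − 19 + 50 = 78. Contributing more than 19 just wastes the excess. So contributing exactly 19 is a best response.
Each player's payoff: 47 − 19 + 50 = 78.

78 euros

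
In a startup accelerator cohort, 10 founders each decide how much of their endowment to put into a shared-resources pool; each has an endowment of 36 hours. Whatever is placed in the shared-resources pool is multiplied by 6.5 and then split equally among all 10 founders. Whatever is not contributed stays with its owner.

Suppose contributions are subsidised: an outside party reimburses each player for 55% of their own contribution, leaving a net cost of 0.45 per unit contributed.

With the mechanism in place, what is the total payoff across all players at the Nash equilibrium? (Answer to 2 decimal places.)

The effective private return per unit is now (6.5/10) / 0.45 = 1.4444 > 1, so every player's dominant strategy flips to full contribution.
At the Nash equilibrium everyone contributes 36. Group total payoff = 10 × (36 × 0.55 + 6.5 × 36) = 2538.00.

2538.00 hours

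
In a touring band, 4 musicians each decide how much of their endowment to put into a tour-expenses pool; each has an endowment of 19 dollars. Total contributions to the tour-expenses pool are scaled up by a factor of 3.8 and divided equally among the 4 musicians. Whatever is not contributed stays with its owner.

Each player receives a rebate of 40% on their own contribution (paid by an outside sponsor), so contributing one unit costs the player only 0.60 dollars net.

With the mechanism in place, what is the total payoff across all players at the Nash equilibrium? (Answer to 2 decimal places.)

The effective private return per unit is now (3.8/4) / 0.60 = 1.5833 > 1, so every player's dominant strategy flips to full contribution.
So the Nash equilibrium is full contribution by all 4; the group earns 4 × (19 × 0.40 + 3.8 × 19) = 319.20.

319.20 dollars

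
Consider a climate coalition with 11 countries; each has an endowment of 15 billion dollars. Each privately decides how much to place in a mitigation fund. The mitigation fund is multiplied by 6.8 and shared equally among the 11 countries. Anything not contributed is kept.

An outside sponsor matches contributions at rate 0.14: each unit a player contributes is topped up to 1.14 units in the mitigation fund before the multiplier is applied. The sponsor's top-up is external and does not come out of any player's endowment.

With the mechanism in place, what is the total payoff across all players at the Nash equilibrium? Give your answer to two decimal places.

165.00 billion dollars

The effective private return is 6.8 × 1.14 / 11 = 0.7047, which is still under 1, so the mechanism doesn't change anyone's dominant strategy: zero contribution.
At the Nash equilibrium no one contributes; group total payoff = 11 × 15 = 165.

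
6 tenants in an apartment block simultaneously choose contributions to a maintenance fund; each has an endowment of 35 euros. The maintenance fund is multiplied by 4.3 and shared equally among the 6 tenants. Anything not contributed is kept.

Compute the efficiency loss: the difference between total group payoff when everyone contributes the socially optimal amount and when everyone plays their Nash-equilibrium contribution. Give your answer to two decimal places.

693.00 euros

Each contributed unit returns 4.3/6 = 0.7167 to its contributor — below 1 — so contributing 0 is dominant for every player. At the Nash equilibrium everyone keeps their 35, and the group total is 6 × 35 = 210.
Each contributed unit returns 4.300 to the group as a whole (0.7167 to each of 6 players), which exceeds 1, so the social optimum is full contribution: group total = 4.300 × 210 = 903.00.
Efficiency loss = 903.00 − 210 = 693.00.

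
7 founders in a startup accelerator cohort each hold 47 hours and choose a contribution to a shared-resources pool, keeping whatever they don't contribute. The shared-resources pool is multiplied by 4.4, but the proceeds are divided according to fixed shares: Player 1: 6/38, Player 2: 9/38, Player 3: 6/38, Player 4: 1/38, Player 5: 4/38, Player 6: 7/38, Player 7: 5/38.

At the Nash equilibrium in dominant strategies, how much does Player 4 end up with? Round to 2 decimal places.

Each unit j contributes comes back to j as 4.4 × (j's share), so j prefers to contribute only if that share exceeds 1/4.4 = 0.2273; otherwise keeping the unit dominates.
Player 2 alone (share 9/38) is above the threshold, contributing 47; the remaining 6 contribute 0. Total contributed: 47.
Player 4 keeps 47 and receives 4.4 × 47 × 1/38 = 5.44 from the shared-resources pool, for a payoff of 52.44.

52.44 hours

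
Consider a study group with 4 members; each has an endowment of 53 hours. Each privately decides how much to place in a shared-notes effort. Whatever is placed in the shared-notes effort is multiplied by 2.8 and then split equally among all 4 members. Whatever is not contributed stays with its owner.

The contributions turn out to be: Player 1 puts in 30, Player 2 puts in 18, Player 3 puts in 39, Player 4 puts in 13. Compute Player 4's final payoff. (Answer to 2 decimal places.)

Total contributed: 30 + 18 + 39 + 13 = 100.
Each receives 2.8 × 100 / 4 = 70.00 from the shared-notes effort.
Player 4 keeps 53 − 13 = 40, so Player 4's payoff is 40 + 70.00 = 110.00.

110.00 hours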